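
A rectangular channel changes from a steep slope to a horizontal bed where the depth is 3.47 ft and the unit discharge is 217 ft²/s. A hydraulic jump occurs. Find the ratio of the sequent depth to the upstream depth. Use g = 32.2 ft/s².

V₁ = q/y₁ = 217/3.47 = 62.5 ft/s. Fr₁ = V₁/√(g·y₁) = 62.5/√(32.2×3.47) = 5.92.
Sequent-depth ratio: y₂/y₁ = ½[√(1 + 8Fr₁²) − 1] = ½[√281.0 − 1] = 7.88.

y₂/y₁ = 7.88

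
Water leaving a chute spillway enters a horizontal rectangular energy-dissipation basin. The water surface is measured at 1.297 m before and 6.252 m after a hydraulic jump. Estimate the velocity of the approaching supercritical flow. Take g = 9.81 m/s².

V₁ = 13.36 m/s

For a rectangular channel the momentum equation gives q² = ½·g·y₁·y₂·(y₁ + y₂) = ½×9.81×1.297×6.252×7.549 = 300.3.
q = √300.3 = 17.33 m²/s.
V₁ = q/y₁ = 17.33/1.297 = 13.36 m/s.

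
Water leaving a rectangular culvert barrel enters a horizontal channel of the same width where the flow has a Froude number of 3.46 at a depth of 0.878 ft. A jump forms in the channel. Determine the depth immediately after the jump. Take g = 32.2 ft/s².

Fr₁ = 3.46 (given).
From the momentum equation for a rectangular channel, y₂/y₁ = ½[√(1 + 8Fr₁²) − 1] = ½[√96.77 − 1] = 4.42.
y₂ = 4.42 × 0.878 = 3.88 ft.

y₂ = 3.88 ft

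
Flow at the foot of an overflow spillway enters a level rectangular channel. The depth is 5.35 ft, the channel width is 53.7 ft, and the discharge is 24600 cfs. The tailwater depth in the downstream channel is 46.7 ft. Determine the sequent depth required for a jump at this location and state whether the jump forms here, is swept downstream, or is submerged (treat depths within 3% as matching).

q = Q/b = 24600/53.7 = 458 ft²/s; V₁ = q/y₁ = 85.6 ft/s. Fr₁ = V₁/√(g·y₁) = 6.52.
Conjugate-depth relation: y₂/y₁ = ½[√(1 + 8Fr₁²) − 1] = ½[√341.5 − 1] = 8.74.
y₂ = 8.74 × 5.35 = 46.8 ft.
Tailwater y_tw = 46.7 ft: y_tw ≈ y₂, so the jump forms here.

y₂ = 46.8 ft; the jump forms here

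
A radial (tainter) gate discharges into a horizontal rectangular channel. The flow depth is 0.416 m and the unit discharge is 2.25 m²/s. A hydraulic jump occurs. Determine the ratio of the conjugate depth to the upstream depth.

y₂/y₁ = 3.32

V₁ = q/y₁ = 2.25/0.416 = 5.41 m/s. Fr₁ = V₁/√(g·y₁) = 5.41/√(9.81×0.416) = 2.68.
From the momentum equation for a rectangular channel, y₂/y₁ = ½[√(1 + 8Fr₁²) − 1] = ½[√58.35 − 1] = 3.32.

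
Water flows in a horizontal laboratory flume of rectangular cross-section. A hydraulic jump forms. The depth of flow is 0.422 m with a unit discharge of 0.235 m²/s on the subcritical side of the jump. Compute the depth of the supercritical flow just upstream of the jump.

y₁ = 0.0558 m

V₂ = q/y₂ = 0.235/0.422 = 0.557 m/s; Fr₂ = V₂/√(g·y₂) = 0.274.
From the momentum equation (using Fr₂), y₁/y₂ = ½[√(1 + 8Fr₂²) − 1] = ½[√1.599 − 1] = 0.132.
y₁ = 0.132 × 0.422 = 0.0558 m.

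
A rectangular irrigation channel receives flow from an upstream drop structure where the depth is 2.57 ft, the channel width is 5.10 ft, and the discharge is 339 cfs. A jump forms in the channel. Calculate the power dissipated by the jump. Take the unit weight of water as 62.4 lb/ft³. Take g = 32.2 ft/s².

P = 116 hp

q = Q/b = 339/5.10 = 66.5 ft²/s; V₁ = q/y₁ = 25.9 ft/s. Fr₁ = V₁/√(g·y₁) = 2.84.
Bélanger equation: y₂/y₁ = ½[√(1 + 8Fr₁²) − 1] = ½[√65.67 − 1] = 3.55.
y₂ = 3.55 × 2.57 = 9.13 ft.
Head loss: ΔE = (y₂ − y₁)³/(4y₁y₂) = (9.13 − 2.57)³/(4×2.57×9.13) = 282/93.8 = 3.01 ft.
P = γ·Q·ΔE/550 = 62.4 × 339 × 3.01 / 550 = 116 hp.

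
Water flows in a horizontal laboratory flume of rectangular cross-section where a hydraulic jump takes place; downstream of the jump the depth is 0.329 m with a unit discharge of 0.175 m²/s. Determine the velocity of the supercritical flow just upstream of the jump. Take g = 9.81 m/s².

V₁ = 3.50 m/s

V₂ = q/y₂ = 0.175/0.329 = 0.532 m/s; Fr₂ = V₂/√(g·y₂) = 0.296.
Applying the sequent-depth relation in reverse, y₁/y₂ = ½[√(1 + 8Fr₂²) − 1] = ½[√1.701 − 1] = 0.152.
y₁ = 0.152 × 0.329 = 0.0501 m.
V₁ = q/y₁ = 0.175/0.0501 = 3.50 m/s.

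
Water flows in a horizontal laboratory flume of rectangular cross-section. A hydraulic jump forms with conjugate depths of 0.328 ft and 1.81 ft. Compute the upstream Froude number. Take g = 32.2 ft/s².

For a rectangular channel the momentum equation gives q² = ½·g·y₁·y₂·(y₁ + y₂) = ½×32.2×0.328×1.81×2.14 = 20.4.
q = √20.4 = 4.52 ft²/s.
V₁ = q/y₁ = 13.8 ft/s; Fr₁ = V₁/√(g·y₁) = 4.24.

Fr₁ = 4.24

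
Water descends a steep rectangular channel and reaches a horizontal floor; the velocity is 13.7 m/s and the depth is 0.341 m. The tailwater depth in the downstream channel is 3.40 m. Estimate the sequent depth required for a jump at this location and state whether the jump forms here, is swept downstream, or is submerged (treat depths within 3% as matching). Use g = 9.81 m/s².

Fr₁ = V₁/√(g·y₁) = 13.7/√(9.81×0.341) = 7.49.
Bélanger equation: y₂/y₁ = ½[√(1 + 8Fr₁²) − 1] = ½[√449.9 − 1] = 10.1.
y₂ = 10.1 × 0.341 = 3.45 m.
Tailwater y_tw = 3.40 m: y_tw ≈ y₂, so the jump forms here.

y₂ = 3.45 m; the jump forms here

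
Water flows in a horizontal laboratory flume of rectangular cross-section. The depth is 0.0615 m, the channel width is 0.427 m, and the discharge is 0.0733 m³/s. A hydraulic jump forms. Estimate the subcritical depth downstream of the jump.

q = Q/b = 0.0733/0.427 = 0.172 m²/s; V₁ = q/y₁ = 2.79 m/s. Fr₁ = V₁/√(g·y₁) = 3.59.
From the momentum equation for a rectangular channel, y₂/y₁ = ½[√(1 + 8Fr₁²) − 1] = ½[√104.3 − 1] = 4.61.
y₂ = 4.61 × 0.0615 = 0.283 m.

y₂ = 0.283 m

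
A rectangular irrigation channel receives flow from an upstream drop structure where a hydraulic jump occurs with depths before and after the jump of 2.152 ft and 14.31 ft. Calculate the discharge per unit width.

For a rectangular channel the momentum equation gives q² = ½·g·y₁·y₂·(y₁ + y₂) = ½×32.2×2.152×14.31×16.46 = 8162.
q = √8162 = 90.34 ft²/s.

q = 90.34 ft²/s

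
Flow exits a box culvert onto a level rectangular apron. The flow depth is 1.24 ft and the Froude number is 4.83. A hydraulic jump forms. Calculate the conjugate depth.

Fr₁ = 4.83 (given).
Bélanger equation: y₂/y₁ = ½[√(1 + 8Fr₁²) − 1] = ½[√187.6 − 1] = 6.35.
y₂ = 6.35 × 1.24 = 7.87 ft.

y₂ = 7.87 ft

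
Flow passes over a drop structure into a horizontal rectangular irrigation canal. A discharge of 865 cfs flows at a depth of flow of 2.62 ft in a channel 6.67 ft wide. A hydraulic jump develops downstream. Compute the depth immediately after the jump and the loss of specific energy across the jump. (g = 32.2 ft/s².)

y₂ = 18.7 ft; ΔE = 21.2 ft

q = Q/b = 865/6.67 = 130 ft²/s; V₁ = q/y₁ = 49.5 ft/s. Fr₁ = V₁/√(g·y₁) = 5.39.
Sequent-depth ratio: y₂/y₁ = ½[√(1 + 8Fr₁²) − 1] = ½[√233.3 − 1] = 7.14.
y₂ = 7.14 × 2.62 = 18.7 ft.
V₂ = q/y₂ = 130/18.7 = 6.93 ft/s. E₁ = y₁ + V₁²/2g = 40.7 ft; E₂ = y₂ + V₂²/2g = 19.4 ft. ΔE = E₁ − E₂ = 21.2 ft.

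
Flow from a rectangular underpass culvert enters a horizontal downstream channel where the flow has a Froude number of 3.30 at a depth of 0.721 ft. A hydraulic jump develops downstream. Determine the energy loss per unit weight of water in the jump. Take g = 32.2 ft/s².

ΔE = 1.40 ft

Fr₁ = 3.30 (given).
Conjugate-depth relation: y₂/y₁ = ½[√(1 + 8Fr₁²) − 1] = ½[√88.12 − 1] = 4.19.
y₂ = 4.19 × 0.721 = 3.02 ft.
Head loss: ΔE = (y₂ − y₁)³/(4y₁y₂) = (3.02 − 0.721)³/(4×0.721×3.02) = 12.2/8.72 = 1.40 ft.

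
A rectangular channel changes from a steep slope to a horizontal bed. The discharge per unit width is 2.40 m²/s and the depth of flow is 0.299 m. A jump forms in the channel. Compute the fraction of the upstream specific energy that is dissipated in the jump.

ΔE/E₁ = 0.463 (46.3%)

V₁ = q/y₁ = 2.40/0.299 = 8.03 m/s. Fr₁ = V₁/√(g·y₁) = 8.03/√(9.81×0.299) = 4.69.
Sequent-depth ratio: y₂/y₁ = ½[√(1 + 8Fr₁²) − 1] = ½[√176.7 − 1] = 6.15.
y₂ = 6.15 × 0.299 = 1.84 m.
E₁ = y₁ + V₁²/2g = 3.58 m. ΔE = (y₂ − y₁)³/(4y₁y₂) = 1.66 m. ΔE/E₁ = 1.66/3.58 = 0.463.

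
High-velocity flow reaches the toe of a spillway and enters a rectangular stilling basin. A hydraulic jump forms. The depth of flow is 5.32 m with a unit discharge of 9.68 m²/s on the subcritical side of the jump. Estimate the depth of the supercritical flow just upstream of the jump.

y₁ = 0.606 m

V₂ = q/y₂ = 9.68/5.32 = 1.82 m/s; Fr₂ = V₂/√(g·y₂) = 0.252.
Since the conjugate-depth ratio holds either way, y₁/y₂ = ½[√(1 + 8Fr₂²) − 1] = ½[√1.508 − 1] = 0.114.
y₁ = 0.114 × 5.32 = 0.606 m.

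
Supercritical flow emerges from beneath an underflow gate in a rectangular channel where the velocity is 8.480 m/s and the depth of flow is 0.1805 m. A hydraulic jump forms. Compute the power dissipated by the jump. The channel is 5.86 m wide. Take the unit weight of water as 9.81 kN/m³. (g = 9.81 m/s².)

P = 198.5 kW

Fr₁ = V₁/√(g·y₁) = 8.480/√(9.81×0.1805) = 6.373.
From the momentum equation for a rectangular channel, y₂/y₁ = ½[√(1 + 8Fr₁²) − 1] = ½[√325.89 − 1] = 8.526.
y₂ = 8.526 × 0.1805 = 1.539 m.
q = V₁·y₁ = 8.480 × 0.1805 = 1.531 m²/s. V₂ = q/y₂ = 1.531/1.539 = 0.9946 m/s. E₁ = y₁ + V₁²/2g = 3.846 m; E₂ = y₂ + V₂²/2g = 1.589 m. ΔE = E₁ − E₂ = 2.256 m.
Q = q·b = 1.531 × 5.86 = 8.970 m³/s. P = γ·Q·ΔE = 9.81 × 8.970 × 2.256 = 198.5 kW.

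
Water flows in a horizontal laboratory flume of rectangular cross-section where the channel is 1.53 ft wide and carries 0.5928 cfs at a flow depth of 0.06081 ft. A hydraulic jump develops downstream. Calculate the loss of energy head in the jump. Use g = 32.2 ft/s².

ΔE = 0.3111 ft

q = Q/b = 0.5928/1.53 = 0.3875 ft²/s; V₁ = q/y₁ = 6.372 ft/s. Fr₁ = V₁/√(g·y₁) = 4.553.
Sequent-depth ratio: y₂/y₁ = ½[√(1 + 8Fr₁²) − 1] = ½[√166.86 − 1] = 5.959.
y₂ = 5.959 × 0.06081 = 0.3623 ft.
V₂ = q/y₂ = 0.3875/0.3623 = 1.069 ft/s. E₁ = y₁ + V₁²/2g = 0.6912 ft; E₂ = y₂ + V₂²/2g = 0.3801 ft. ΔE = E₁ − E₂ = 0.3111 ft.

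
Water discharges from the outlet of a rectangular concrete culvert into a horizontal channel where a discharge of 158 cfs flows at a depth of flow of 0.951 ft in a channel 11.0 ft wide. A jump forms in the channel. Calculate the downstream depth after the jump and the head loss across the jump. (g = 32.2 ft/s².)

q = Q/b = 158/11.0 = 14.4 ft²/s; V₁ = q/y₁ = 15.1 ft/s. Fr₁ = V₁/√(g·y₁) = 2.73.
Conjugate-depth relation: y₂/y₁ = ½[√(1 + 8Fr₁²) − 1] = ½[√60.60 − 1] = 3.39.
y₂ = 3.39 × 0.951 = 3.23 ft.
V₂ = q/y₂ = 14.4/3.23 = 4.45 ft/s. E₁ = y₁ + V₁²/2g = 4.49 ft; E₂ = y₂ + V₂²/2g = 3.53 ft. ΔE = E₁ − E₂ = 0.959 ft.

y₂ = 3.23 ft; ΔE = 0.959 ft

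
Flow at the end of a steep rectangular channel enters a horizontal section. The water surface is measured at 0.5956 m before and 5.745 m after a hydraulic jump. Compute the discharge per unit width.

q = 10.32 m²/s

For a rectangular channel the momentum equation gives q² = ½·g·y₁·y₂·(y₁ + y₂) = ½×9.81×0.5956×5.745×6.341 = 106.4.
q = √106.4 = 10.32 m²/s.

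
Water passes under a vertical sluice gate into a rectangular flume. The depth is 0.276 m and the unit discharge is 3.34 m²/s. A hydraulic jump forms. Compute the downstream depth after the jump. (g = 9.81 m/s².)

y₂ = 2.74 m

V₁ = q/y₁ = 3.34/0.276 = 12.1 m/s. Fr₁ = V₁/√(g·y₁) = 12.1/√(9.81×0.276) = 7.35.
By Bélanger, y₂/y₁ = ½[√(1 + 8Fr₁²) − 1] = ½[√433.7 − 1] = 9.91.
y₂ = 9.91 × 0.276 = 2.74 m.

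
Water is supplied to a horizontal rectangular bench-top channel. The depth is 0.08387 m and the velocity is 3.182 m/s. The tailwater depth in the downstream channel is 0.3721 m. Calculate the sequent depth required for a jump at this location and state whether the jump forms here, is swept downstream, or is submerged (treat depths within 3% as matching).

Fr₁ = V₁/√(g·y₁) = 3.182/√(9.81×0.08387) = 3.508.
Sequent-depth ratio: y₂/y₁ = ½[√(1 + 8Fr₁²) − 1] = ½[√99.450 − 1] = 4.486.
y₂ = 4.486 × 0.08387 = 0.3763 m.
Tailwater y_tw = 0.3721 m: y_tw ≈ y₂, so the jump forms here.

y₂ = 0.3763 m; the jump forms here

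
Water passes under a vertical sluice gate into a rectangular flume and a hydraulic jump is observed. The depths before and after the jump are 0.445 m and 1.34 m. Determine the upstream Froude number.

Fr₁ = 2.46

For a rectangular channel the momentum equation gives q² = ½·g·y₁·y₂·(y₁ + y₂) = ½×9.81×0.445×1.34×1.79 = 5.22.
q = √5.22 = 2.28 m²/s.
V₁ = q/y₁ = 5.13 m/s; Fr₁ = V₁/√(g·y₁) = 2.46.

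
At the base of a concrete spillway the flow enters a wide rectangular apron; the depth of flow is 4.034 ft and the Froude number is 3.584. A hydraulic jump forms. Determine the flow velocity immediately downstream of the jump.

Fr₁ = 3.584 (given).
Conjugate-depth relation: y₂/y₁ = ½[√(1 + 8Fr₁²) − 1] = ½[√103.76 − 1] = 4.593.
y₂ = 4.593 × 4.034 = 18.53 ft.
V₁ = Fr₁·√(g·y₁) = 3.584×√(32.2×4.034) = 40.85 ft/s; q = V₁·y₁ = 164.8 ft²/s.
V₂ = q/y₂ = 164.8/18.53 = 8.893 ft/s.

V₂ = 8.893 ft/s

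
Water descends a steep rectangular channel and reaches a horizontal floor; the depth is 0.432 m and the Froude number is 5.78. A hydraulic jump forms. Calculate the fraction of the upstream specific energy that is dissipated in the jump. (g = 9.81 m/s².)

Fr₁ = 5.78 (given).
Conjugate-depth relation: y₂/y₁ = ½[√(1 + 8Fr₁²) − 1] = ½[√268.3 − 1] = 7.69.
y₂ = 7.69 × 0.432 = 3.32 m.
E₁ = y₁(1 + Fr₁²/2) = 0.432×(1 + 5.78²/2) = 7.65 m. ΔE = (y₂ − y₁)³/(4y₁y₂) = 4.20 m. ΔE/E₁ = 4.20/7.65 = 0.550.

ΔE/E₁ = 0.550 (55.0%)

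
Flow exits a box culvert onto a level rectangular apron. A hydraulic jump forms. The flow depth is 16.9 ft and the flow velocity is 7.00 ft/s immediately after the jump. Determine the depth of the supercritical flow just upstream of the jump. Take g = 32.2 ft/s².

Fr₂ = V₂/√(g·y₂) = 7.00/√(32.2×16.9) = 0.300.
The Bélanger relation is symmetric: y₁/y₂ = ½[√(1 + 8Fr₂²) − 1] = ½[√1.720 − 1] = 0.156.
y₁ = 0.156 × 16.9 = 2.63 ft.

y₁ = 2.63 ft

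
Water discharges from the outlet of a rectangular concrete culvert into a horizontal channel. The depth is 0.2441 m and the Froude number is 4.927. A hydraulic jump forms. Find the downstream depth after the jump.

y₂ = 1.583 m

Fr₁ = 4.927 (given).
Conjugate-depth relation: y₂/y₁ = ½[√(1 + 8Fr₁²) − 1] = ½[√195.20 − 1] = 6.486.
y₂ = 6.486 × 0.2441 = 1.583 m.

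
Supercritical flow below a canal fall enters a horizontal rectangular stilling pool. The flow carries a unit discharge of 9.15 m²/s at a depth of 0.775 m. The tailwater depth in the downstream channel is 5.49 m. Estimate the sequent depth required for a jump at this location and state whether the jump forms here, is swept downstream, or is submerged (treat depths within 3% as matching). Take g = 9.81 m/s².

V₁ = q/y₁ = 9.15/0.775 = 11.8 m/s. Fr₁ = V₁/√(g·y₁) = 11.8/√(9.81×0.775) = 4.28.
Sequent-depth ratio: y₂/y₁ = ½[√(1 + 8Fr₁²) − 1] = ½[√147.7 − 1] = 5.58.
y₂ = 5.58 × 0.775 = 4.32 m.
Tailwater y_tw = 5.49 m: y_tw > y₂, so the jump is submerged.

y₂ = 4.32 m; the jump is submerged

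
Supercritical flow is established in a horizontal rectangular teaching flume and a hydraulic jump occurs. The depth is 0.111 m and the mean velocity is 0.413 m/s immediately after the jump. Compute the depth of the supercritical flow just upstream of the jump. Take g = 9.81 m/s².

y₁ = 0.0278 m

Fr₂ = V₂/√(g·y₂) = 0.413/√(9.81×0.111) = 0.396.
Applying the sequent-depth relation in reverse, y₁/y₂ = ½[√(1 + 8Fr₂²) − 1] = ½[√2.253 − 1] = 0.251.
y₁ = 0.251 × 0.111 = 0.0278 m.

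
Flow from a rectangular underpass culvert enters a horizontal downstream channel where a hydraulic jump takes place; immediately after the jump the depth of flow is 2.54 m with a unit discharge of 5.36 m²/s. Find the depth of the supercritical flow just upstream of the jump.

y₁ = 0.710 m

V₂ = q/y₂ = 5.36/2.54 = 2.11 m/s; Fr₂ = V₂/√(g·y₂) = 0.423.
From the momentum equation (using Fr₂), y₁/y₂ = ½[√(1 + 8Fr₂²) − 1] = ½[√2.430 − 1] = 0.279.
y₁ = 0.279 × 2.54 = 0.710 m.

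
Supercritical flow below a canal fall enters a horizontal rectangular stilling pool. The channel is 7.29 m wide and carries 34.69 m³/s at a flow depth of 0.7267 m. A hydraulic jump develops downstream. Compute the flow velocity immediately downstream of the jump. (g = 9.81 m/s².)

q = Q/b = 34.69/7.29 = 4.759 m²/s; V₁ = q/y₁ = 6.548 m/s. Fr₁ = V₁/√(g·y₁) = 2.453.
Conjugate-depth relation: y₂/y₁ = ½[√(1 + 8Fr₁²) − 1] = ½[√49.118 − 1] = 3.004.
y₂ = 3.004 × 0.7267 = 2.183 m.
V₂ = q/y₂ = 4.759/2.183 = 2.180 m/s.

V₂ = 2.180 m/s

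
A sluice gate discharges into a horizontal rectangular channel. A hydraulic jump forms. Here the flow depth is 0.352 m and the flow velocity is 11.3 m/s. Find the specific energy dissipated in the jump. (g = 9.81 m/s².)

ΔE = 3.91 m

Fr₁ = V₁/√(g·y₁) = 11.3/√(9.81×0.352) = 6.08.
Conjugate-depth relation: y₂/y₁ = ½[√(1 + 8Fr₁²) − 1] = ½[√296.8 − 1] = 8.11.
y₂ = 8.11 × 0.352 = 2.86 m.
Head loss: ΔE = (y₂ − y₁)³/(4y₁y₂) = (2.86 − 0.352)³/(4×0.352×2.86) = 15.7/4.02 = 3.91 m.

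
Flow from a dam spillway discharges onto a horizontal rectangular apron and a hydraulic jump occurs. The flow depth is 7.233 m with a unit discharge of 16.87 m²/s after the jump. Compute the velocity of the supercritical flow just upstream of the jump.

V₁ = 17.27 m/s

V₂ = q/y₂ = 16.87/7.233 = 2.332 m/s; Fr₂ = V₂/√(g·y₂) = 0.2769.
Applying the sequent-depth relation in reverse, y₁/y₂ = ½[√(1 + 8Fr₂²) − 1] = ½[√1.6133 − 1] = 0.1351.
y₁ = 0.1351 × 7.233 = 0.9771 m.
V₁ = q/y₁ = 16.87/0.9771 = 17.27 m/s.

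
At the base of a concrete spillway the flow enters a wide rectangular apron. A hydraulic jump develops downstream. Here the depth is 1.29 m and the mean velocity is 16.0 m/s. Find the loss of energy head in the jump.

Fr₁ = V₁/√(g·y₁) = 16.0/√(9.81×1.29) = 4.50.
Conjugate-depth relation: y₂/y₁ = ½[√(1 + 8Fr₁²) − 1] = ½[√162.8 − 1] = 5.88.
y₂ = 5.88 × 1.29 = 7.59 m.
Head loss: ΔE = (y₂ − y₁)³/(4y₁y₂) = (7.59 − 1.29)³/(4×1.29×7.59) = 250/39.1 = 6.37 m.

ΔE = 6.37 m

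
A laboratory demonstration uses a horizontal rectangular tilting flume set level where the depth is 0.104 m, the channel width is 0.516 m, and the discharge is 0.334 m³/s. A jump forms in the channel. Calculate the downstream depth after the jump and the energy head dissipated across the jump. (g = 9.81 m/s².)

y₂ = 0.856 m; ΔE = 1.19 m

q = Q/b = 0.334/0.516 = 0.647 m²/s; V₁ = q/y₁ = 6.22 m/s. Fr₁ = V₁/√(g·y₁) = 6.16.
Conjugate-depth relation: y₂/y₁ = ½[√(1 + 8Fr₁²) − 1] = ½[√304.7 − 1] = 8.23.
y₂ = 8.23 × 0.104 = 0.856 m.
V₂ = q/y₂ = 0.647/0.856 = 0.756 m/s. E₁ = y₁ + V₁²/2g = 2.08 m; E₂ = y₂ + V₂²/2g = 0.885 m. ΔE = E₁ − E₂ = 1.19 m.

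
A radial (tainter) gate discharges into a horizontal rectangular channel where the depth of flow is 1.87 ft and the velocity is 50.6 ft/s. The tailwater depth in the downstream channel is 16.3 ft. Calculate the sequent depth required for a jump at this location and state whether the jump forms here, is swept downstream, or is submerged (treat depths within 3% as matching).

y₂ = 16.3 ft; the jump forms here

Fr₁ = V₁/√(g·y₁) = 50.6/√(32.2×1.87) = 6.52.
Sequent-depth ratio: y₂/y₁ = ½[√(1 + 8Fr₁²) − 1] = ½[√341.2 − 1] = 8.74.
y₂ = 8.74 × 1.87 = 16.3 ft.
Tailwater y_tw = 16.3 ft: y_tw ≈ y₂, so the jump forms here.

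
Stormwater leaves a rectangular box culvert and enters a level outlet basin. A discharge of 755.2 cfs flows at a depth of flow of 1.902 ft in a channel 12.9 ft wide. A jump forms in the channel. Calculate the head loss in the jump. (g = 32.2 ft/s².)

ΔE = 6.373 ft

q = Q/b = 755.2/12.9 = 58.54 ft²/s; V₁ = q/y₁ = 30.78 ft/s. Fr₁ = V₁/√(g·y₁) = 3.933.
Sequent-depth ratio: y₂/y₁ = ½[√(1 + 8Fr₁²) − 1] = ½[√124.75 − 1] = 5.085.
y₂ = 5.085 × 1.902 = 9.671 ft.
V₂ = q/y₂ = 58.54/9.671 = 6.053 ft/s. E₁ = y₁ + V₁²/2g = 16.61 ft; E₂ = y₂ + V₂²/2g = 10.24 ft. ΔE = E₁ − E₂ = 6.373 ft.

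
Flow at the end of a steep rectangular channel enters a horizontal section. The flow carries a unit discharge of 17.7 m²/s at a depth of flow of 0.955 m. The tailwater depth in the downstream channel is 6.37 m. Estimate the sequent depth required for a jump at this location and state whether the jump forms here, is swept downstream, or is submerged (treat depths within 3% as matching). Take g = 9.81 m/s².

V₁ = q/y₁ = 17.7/0.955 = 18.5 m/s. Fr₁ = V₁/√(g·y₁) = 18.5/√(9.81×0.955) = 6.06.
By Bélanger, y₂/y₁ = ½[√(1 + 8Fr₁²) − 1] = ½[√294.3 − 1] = 8.08.
y₂ = 8.08 × 0.955 = 7.71 m.
Tailwater y_tw = 6.37 m: y_tw < y₂, so the jump is swept downstream.

y₂ = 7.71 m; the jump is swept downstream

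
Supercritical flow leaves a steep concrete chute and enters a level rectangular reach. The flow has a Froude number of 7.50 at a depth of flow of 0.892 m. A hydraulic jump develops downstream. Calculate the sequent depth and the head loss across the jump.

y₂ = 9.03 m; ΔE = 16.7 m

Fr₁ = 7.50 (given).
From the momentum equation for a rectangular channel, y₂/y₁ = ½[√(1 + 8Fr₁²) − 1] = ½[√451.0 − 1] = 10.1.
y₂ = 10.1 × 0.892 = 9.03 m.
Head loss: ΔE = (y₂ − y₁)³/(4y₁y₂) = (9.03 − 0.892)³/(4×0.892×9.03) = 538/32.2 = 16.7 m.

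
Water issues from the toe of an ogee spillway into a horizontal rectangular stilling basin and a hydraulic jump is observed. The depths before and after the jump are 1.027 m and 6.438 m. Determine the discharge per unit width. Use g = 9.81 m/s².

q = 15.56 m²/s

For a rectangular channel the momentum equation gives q² = ½·g·y₁·y₂·(y₁ + y₂) = ½×9.81×1.027×6.438×7.465 = 242.1.
q = √242.1 = 15.56 m²/s.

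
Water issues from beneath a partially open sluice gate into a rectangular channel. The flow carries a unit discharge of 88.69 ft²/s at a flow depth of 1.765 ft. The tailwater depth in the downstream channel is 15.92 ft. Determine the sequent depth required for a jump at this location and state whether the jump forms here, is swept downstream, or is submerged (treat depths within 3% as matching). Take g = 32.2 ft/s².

V₁ = q/y₁ = 88.69/1.765 = 50.25 ft/s. Fr₁ = V₁/√(g·y₁) = 50.25/√(32.2×1.765) = 6.665.
Sequent-depth ratio: y₂/y₁ = ½[√(1 + 8Fr₁²) − 1] = ½[√356.43 − 1] = 8.940.
y₂ = 8.940 × 1.765 = 15.78 ft.
Tailwater y_tw = 15.92 ft: y_tw ≈ y₂, so the jump forms here.

y₂ = 15.78 ft; the jump forms here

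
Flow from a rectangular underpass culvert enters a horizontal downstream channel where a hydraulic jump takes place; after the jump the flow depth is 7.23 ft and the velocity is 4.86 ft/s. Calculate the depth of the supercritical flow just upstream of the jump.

y₁ = 1.25 ft

Fr₂ = V₂/√(g·y₂) = 4.86/√(32.2×7.23) = 0.319.
Applying the sequent-depth relation in reverse, y₁/y₂ = ½[√(1 + 8Fr₂²) − 1] = ½[√1.812 − 1] = 0.173.
y₁ = 0.173 × 7.23 = 1.25 ft.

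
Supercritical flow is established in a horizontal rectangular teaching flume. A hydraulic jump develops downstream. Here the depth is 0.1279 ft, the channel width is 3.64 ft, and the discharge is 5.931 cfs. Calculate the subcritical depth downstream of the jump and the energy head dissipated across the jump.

y₂ = 1.073 ft; ΔE = 1.539 ft

q = Q/b = 5.931/3.64 = 1.629 ft²/s; V₁ = q/y₁ = 12.74 ft/s. Fr₁ = V₁/√(g·y₁) = 6.278.
By Bélanger, y₂/y₁ = ½[√(1 + 8Fr₁²) − 1] = ½[√316.26 − 1] = 8.392.
y₂ = 8.392 × 0.1279 = 1.073 ft.
V₂ = q/y₂ = 1.629/1.073 = 1.518 ft/s. E₁ = y₁ + V₁²/2g = 2.648 ft; E₂ = y₂ + V₂²/2g = 1.109 ft. ΔE = E₁ − E₂ = 1.539 ft.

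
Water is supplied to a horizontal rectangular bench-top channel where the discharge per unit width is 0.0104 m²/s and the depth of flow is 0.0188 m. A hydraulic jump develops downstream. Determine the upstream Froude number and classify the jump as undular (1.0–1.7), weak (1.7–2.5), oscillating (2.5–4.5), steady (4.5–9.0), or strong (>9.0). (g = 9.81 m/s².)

Fr₁ = 1.29; undular jump

V₁ = q/y₁ = 0.0104/0.0188 = 0.553 m/s. Fr₁ = V₁/√(g·y₁) = 0.553/√(9.81×0.0188) = 1.29.
Fr₁ = 1.29 lies in the undular range.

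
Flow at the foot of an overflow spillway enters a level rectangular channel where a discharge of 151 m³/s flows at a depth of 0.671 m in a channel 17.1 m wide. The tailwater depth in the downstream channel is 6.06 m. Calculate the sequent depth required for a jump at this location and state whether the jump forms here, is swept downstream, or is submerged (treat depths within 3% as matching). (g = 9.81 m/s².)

y₂ = 4.54 m; the jump is submerged

q = Q/b = 151/17.1 = 8.83 m²/s; V₁ = q/y₁ = 13.2 m/s. Fr₁ = V₁/√(g·y₁) = 5.13.
From the momentum equation for a rectangular channel, y₂/y₁ = ½[√(1 + 8Fr₁²) − 1] = ½[√211.5 − 1] = 6.77.
y₂ = 6.77 × 0.671 = 4.54 m.
Tailwater y_tw = 6.06 m: y_tw > y₂, so the jump is submerged.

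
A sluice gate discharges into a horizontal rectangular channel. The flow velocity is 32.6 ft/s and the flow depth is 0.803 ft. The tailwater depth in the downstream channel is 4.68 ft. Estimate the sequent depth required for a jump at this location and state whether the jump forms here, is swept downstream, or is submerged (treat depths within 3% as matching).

Fr₁ = V₁/√(g·y₁) = 32.6/√(32.2×0.803) = 6.41.
Bélanger equation: y₂/y₁ = ½[√(1 + 8Fr₁²) − 1] = ½[√329.8 − 1] = 8.58.
y₂ = 8.58 × 0.803 = 6.89 ft.
Tailwater y_tw = 4.68 ft: y_tw < y₂, so the jump is swept downstream.

y₂ = 6.89 ft; the jump is swept downstream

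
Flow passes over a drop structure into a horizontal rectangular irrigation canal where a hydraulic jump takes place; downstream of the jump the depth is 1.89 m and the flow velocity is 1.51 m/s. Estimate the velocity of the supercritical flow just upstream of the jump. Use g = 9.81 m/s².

V₁ = 7.39 m/s

Fr₂ = V₂/√(g·y₂) = 1.51/√(9.81×1.89) = 0.351.
Applying the sequent-depth relation in reverse, y₁/y₂ = ½[√(1 + 8Fr₂²) − 1] = ½[√1.984 − 1] = 0.204.
y₁ = 0.204 × 1.89 = 0.386 m.
V₁ = q/y₁ = 2.85/0.386 = 7.39 m/s.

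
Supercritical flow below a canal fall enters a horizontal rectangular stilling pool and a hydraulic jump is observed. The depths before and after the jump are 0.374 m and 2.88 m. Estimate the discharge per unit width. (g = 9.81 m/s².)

q = 4.15 m²/s

For a rectangular channel the momentum equation gives q² = ½·g·y₁·y₂·(y₁ + y₂) = ½×9.81×0.374×2.88×3.25 = 17.2.
q = √17.2 = 4.15 m²/s.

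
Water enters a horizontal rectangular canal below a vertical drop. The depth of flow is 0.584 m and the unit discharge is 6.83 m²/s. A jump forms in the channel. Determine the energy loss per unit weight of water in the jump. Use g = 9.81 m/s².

ΔE = 3.63 m

V₁ = q/y₁ = 6.83/0.584 = 11.7 m/s. Fr₁ = V₁/√(g·y₁) = 11.7/√(9.81×0.584) = 4.89.
From the momentum equation for a rectangular channel, y₂/y₁ = ½[√(1 + 8Fr₁²) − 1] = ½[√192.0 − 1] = 6.43.
y₂ = 6.43 × 0.584 = 3.75 m.
V₂ = q/y₂ = 6.83/3.75 = 1.82 m/s. E₁ = y₁ + V₁²/2g = 7.56 m; E₂ = y₂ + V₂²/2g = 3.92 m. ΔE = E₁ − E₂ = 3.63 m.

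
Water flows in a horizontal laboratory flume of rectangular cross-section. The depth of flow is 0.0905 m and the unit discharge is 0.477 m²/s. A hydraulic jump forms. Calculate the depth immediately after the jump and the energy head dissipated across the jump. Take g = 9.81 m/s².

y₂ = 0.672 m; ΔE = 0.809 m

V₁ = q/y₁ = 0.477/0.0905 = 5.27 m/s. Fr₁ = V₁/√(g·y₁) = 5.27/√(9.81×0.0905) = 5.59.
By Bélanger, y₂/y₁ = ½[√(1 + 8Fr₁²) − 1] = ½[√251.3 − 1] = 7.43.
y₂ = 7.43 × 0.0905 = 0.672 m.
Head loss: ΔE = (y₂ − y₁)³/(4y₁y₂) = (0.672 − 0.0905)³/(4×0.0905×0.672) = 0.197/0.243 = 0.809 m.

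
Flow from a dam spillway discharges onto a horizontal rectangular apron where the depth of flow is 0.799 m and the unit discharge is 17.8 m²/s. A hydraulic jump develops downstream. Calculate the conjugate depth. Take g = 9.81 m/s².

V₁ = q/y₁ = 17.8/0.799 = 22.3 m/s. Fr₁ = V₁/√(g·y₁) = 22.3/√(9.81×0.799) = 7.96.
Bélanger equation: y₂/y₁ = ½[√(1 + 8Fr₁²) − 1] = ½[√507.5 − 1] = 10.8.
y₂ = 10.8 × 0.799 = 8.60 m.

y₂ = 8.60 m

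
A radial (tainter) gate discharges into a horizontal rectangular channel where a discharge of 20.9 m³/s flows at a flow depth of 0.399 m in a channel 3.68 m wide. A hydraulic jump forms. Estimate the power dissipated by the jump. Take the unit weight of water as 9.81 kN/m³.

q = Q/b = 20.9/3.68 = 5.68 m²/s; V₁ = q/y₁ = 14.2 m/s. Fr₁ = V₁/√(g·y₁) = 7.19.
Sequent-depth ratio: y₂/y₁ = ½[√(1 + 8Fr₁²) − 1] = ½[√415.1 − 1] = 9.69.
y₂ = 9.69 × 0.399 = 3.87 m.
Head loss: ΔE = (y₂ − y₁)³/(4y₁y₂) = (3.87 − 0.399)³/(4×0.399×3.87) = 41.6/6.17 = 6.75 m.
P = γ·Q·ΔE = 9.81 × 20.9 × 6.75 = 1384 kW.

P = 1384 kW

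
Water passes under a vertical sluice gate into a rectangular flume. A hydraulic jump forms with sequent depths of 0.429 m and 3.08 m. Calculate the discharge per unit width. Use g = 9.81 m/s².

q = 4.77 m²/s

For a rectangular channel the momentum equation gives q² = ½·g·y₁·y₂·(y₁ + y₂) = ½×9.81×0.429×3.08×3.51 = 22.7.
q = √22.7 = 4.77 m²/s.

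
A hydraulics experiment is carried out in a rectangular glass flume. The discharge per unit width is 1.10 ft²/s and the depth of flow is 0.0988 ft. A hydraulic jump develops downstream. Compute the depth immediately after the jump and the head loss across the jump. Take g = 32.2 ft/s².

y₂ = 0.824 ft; ΔE = 1.17 ft

V₁ = q/y₁ = 1.10/0.0988 = 11.1 ft/s. Fr₁ = V₁/√(g·y₁) = 11.1/√(32.2×0.0988) = 6.24.
Bélanger equation: y₂/y₁ = ½[√(1 + 8Fr₁²) − 1] = ½[√312.7 − 1] = 8.34.
y₂ = 8.34 × 0.0988 = 0.824 ft.
V₂ = q/y₂ = 1.10/0.824 = 1.33 ft/s. E₁ = y₁ + V₁²/2g = 2.02 ft; E₂ = y₂ + V₂²/2g = 0.852 ft. ΔE = E₁ − E₂ = 1.17 ft.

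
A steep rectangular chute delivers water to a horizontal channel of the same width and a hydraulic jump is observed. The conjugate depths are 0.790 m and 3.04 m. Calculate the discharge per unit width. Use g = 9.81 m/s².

For a rectangular channel the momentum equation gives q² = ½·g·y₁·y₂·(y₁ + y₂) = ½×9.81×0.790×3.04×3.83 = 45.1.
q = √45.1 = 6.72 m²/s.

q = 6.72 m²/s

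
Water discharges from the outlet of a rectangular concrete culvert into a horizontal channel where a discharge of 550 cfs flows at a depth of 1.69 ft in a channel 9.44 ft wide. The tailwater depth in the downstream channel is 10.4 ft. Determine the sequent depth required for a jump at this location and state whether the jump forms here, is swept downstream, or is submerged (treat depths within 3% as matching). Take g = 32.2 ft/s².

q = Q/b = 550/9.44 = 58.3 ft²/s; V₁ = q/y₁ = 34.5 ft/s. Fr₁ = V₁/√(g·y₁) = 4.67.
Conjugate-depth relation: y₂/y₁ = ½[√(1 + 8Fr₁²) − 1] = ½[√175.7 − 1] = 6.13.
y₂ = 6.13 × 1.69 = 10.4 ft.
Tailwater y_tw = 10.4 ft: y_tw ≈ y₂, so the jump forms here.

y₂ = 10.4 ft; the jump forms here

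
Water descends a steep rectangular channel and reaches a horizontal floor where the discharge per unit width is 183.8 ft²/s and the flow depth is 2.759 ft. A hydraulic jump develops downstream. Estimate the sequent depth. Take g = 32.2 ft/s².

y₂ = 26.23 ft

V₁ = q/y₁ = 183.8/2.759 = 66.62 ft/s. Fr₁ = V₁/√(g·y₁) = 66.62/√(32.2×2.759) = 7.068.
By Bélanger, y₂/y₁ = ½[√(1 + 8Fr₁²) − 1] = ½[√400.64 − 1] = 9.508.
y₂ = 9.508 × 2.759 = 26.23 ft.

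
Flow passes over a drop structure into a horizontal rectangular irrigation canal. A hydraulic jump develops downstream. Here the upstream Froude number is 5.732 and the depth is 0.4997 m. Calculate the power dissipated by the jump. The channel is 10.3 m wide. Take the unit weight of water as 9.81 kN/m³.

Fr₁ = 5.732 (given).
Sequent-depth ratio: y₂/y₁ = ½[√(1 + 8Fr₁²) − 1] = ½[√263.85 − 1] = 7.622.
y₂ = 7.622 × 0.4997 = 3.809 m.
Head loss: ΔE = (y₂ − y₁)³/(4y₁y₂) = (3.809 − 0.4997)³/(4×0.4997×3.809) = 36.23/7.613 = 4.759 m.
V₁ = Fr₁·√(g·y₁) = 5.732×√(9.81×0.4997) = 12.69 m/s; q = V₁·y₁ = 6.342 m²/s. Q = q·b = 6.342 × 10.3 = 65.32 m³/s. P = γ·Q·ΔE = 9.81 × 65.32 × 4.759 = 3049 kW.

P = 3049 kW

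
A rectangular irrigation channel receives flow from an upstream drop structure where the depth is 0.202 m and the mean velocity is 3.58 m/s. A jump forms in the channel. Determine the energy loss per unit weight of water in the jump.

ΔE = 0.156 m

Fr₁ = V₁/√(g·y₁) = 3.58/√(9.81×0.202) = 2.54.
By Bélanger, y₂/y₁ = ½[√(1 + 8Fr₁²) − 1] = ½[√52.74 − 1] = 3.13.
y₂ = 3.13 × 0.202 = 0.632 m.
Head loss: ΔE = (y₂ − y₁)³/(4y₁y₂) = (0.632 − 0.202)³/(4×0.202×0.632) = 0.0798/0.511 = 0.156 m.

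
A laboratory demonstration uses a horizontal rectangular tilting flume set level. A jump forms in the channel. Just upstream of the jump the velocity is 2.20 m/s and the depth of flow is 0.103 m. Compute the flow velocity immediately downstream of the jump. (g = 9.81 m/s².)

V₂ = 0.835 m/s

Fr₁ = V₁/√(g·y₁) = 2.20/√(9.81×0.103) = 2.19.
Sequent-depth ratio: y₂/y₁ = ½[√(1 + 8Fr₁²) − 1] = ½[√39.32 − 1] = 2.64.
y₂ = 2.64 × 0.103 = 0.271 m.
q = V₁·y₁ = 2.20 × 0.103 = 0.227 m²/s.
V₂ = q/y₂ = 0.227/0.271 = 0.835 m/s.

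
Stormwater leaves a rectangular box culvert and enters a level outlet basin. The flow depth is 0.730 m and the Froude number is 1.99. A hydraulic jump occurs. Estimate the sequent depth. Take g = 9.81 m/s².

Fr₁ = 1.99 (given).
Conjugate-depth relation: y₂/y₁ = ½[√(1 + 8Fr₁²) − 1] = ½[√32.68 − 1] = 2.36.
y₂ = 2.36 × 0.730 = 1.72 m.

y₂ = 1.72 m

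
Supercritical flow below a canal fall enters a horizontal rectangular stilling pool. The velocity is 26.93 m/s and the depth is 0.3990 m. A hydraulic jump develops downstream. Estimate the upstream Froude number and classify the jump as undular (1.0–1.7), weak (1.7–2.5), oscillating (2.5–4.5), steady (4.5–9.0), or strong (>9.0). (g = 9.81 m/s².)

Fr₁ = V₁/√(g·y₁) = 26.93/√(9.81×0.3990) = 13.61.
Fr₁ = 13.61 lies in the strong range.

Fr₁ = 13.61; strong jump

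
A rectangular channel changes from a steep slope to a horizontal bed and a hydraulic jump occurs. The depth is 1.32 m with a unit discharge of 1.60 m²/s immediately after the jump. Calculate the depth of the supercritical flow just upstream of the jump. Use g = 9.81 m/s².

V₂ = q/y₂ = 1.60/1.32 = 1.21 m/s; Fr₂ = V₂/√(g·y₂) = 0.337.
Since the conjugate-depth ratio holds either way, y₁/y₂ = ½[√(1 + 8Fr₂²) − 1] = ½[√1.908 − 1] = 0.191.
y₁ = 0.191 × 1.32 = 0.252 m.

y₁ = 0.252 m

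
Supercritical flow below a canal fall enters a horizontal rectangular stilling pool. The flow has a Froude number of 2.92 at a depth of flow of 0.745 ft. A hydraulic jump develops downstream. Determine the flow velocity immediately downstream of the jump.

Fr₁ = 2.92 (given).
Conjugate-depth relation: y₂/y₁ = ½[√(1 + 8Fr₁²) − 1] = ½[√69.21 − 1] = 3.66.
y₂ = 3.66 × 0.745 = 2.73 ft.
V₁ = Fr₁·√(g·y₁) = 2.92×√(32.2×0.745) = 14.3 ft/s; q = V₁·y₁ = 10.7 ft²/s.
V₂ = q/y₂ = 10.7/2.73 = 3.91 ft/s.

V₂ = 3.91 ft/s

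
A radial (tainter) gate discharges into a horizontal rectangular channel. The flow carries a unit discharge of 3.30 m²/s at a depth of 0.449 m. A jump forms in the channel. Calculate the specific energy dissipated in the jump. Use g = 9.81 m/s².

ΔE = 1.05 m

V₁ = q/y₁ = 3.30/0.449 = 7.35 m/s. Fr₁ = V₁/√(g·y₁) = 7.35/√(9.81×0.449) = 3.50.
Sequent-depth ratio: y₂/y₁ = ½[√(1 + 8Fr₁²) − 1] = ½[√99.11 − 1] = 4.48.
y₂ = 4.48 × 0.449 = 2.01 m.
Head loss: ΔE = (y₂ − y₁)³/(4y₁y₂) = (2.01 − 0.449)³/(4×0.449×2.01) = 3.81/3.61 = 1.05 m.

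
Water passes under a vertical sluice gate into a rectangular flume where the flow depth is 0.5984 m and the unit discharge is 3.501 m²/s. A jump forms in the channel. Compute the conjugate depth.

V₁ = q/y₁ = 3.501/0.5984 = 5.851 m/s. Fr₁ = V₁/√(g·y₁) = 5.851/√(9.81×0.5984) = 2.415.
By Bélanger, y₂/y₁ = ½[√(1 + 8Fr₁²) − 1] = ½[√47.648 − 1] = 2.951.
y₂ = 2.951 × 0.5984 = 1.766 m.

y₂ = 1.766 m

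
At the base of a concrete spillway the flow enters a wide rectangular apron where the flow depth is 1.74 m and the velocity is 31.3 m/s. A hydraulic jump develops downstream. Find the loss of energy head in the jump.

ΔE = 33.4 m

Fr₁ = V₁/√(g·y₁) = 31.3/√(9.81×1.74) = 7.58.
Bélanger equation: y₂/y₁ = ½[√(1 + 8Fr₁²) − 1] = ½[√460.2 − 1] = 10.2.
y₂ = 10.2 × 1.74 = 17.8 m.
q = V₁·y₁ = 31.3 × 1.74 = 54.5 m²/s. V₂ = q/y₂ = 54.5/17.8 = 3.06 m/s. E₁ = y₁ + V₁²/2g = 51.7 m; E₂ = y₂ + V₂²/2g = 18.3 m. ΔE = E₁ − E₂ = 33.4 m.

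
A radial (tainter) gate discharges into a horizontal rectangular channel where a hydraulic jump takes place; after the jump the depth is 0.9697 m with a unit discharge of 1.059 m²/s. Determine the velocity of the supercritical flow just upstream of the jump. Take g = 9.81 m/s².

V₁ = 5.260 m/s

V₂ = q/y₂ = 1.059/0.9697 = 1.092 m/s; Fr₂ = V₂/√(g·y₂) = 0.3541.
Applying the sequent-depth relation in reverse, y₁/y₂ = ½[√(1 + 8Fr₂²) − 1] = ½[√2.0030 − 1] = 0.2076.
y₁ = 0.2076 × 0.9697 = 0.2013 m.
V₁ = q/y₁ = 1.059/0.2013 = 5.260 m/s.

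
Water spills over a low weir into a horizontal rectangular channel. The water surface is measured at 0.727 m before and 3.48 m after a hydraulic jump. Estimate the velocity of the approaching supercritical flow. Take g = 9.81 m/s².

For a rectangular channel the momentum equation gives q² = ½·g·y₁·y₂·(y₁ + y₂) = ½×9.81×0.727×3.48×4.21 = 52.2.
q = √52.2 = 7.23 m²/s.
V₁ = q/y₁ = 7.23/0.727 = 9.94 m/s.

V₁ = 9.94 m/s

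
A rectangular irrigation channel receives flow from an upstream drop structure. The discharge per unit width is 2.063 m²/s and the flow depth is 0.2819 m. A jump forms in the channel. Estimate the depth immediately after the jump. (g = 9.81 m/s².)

V₁ = q/y₁ = 2.063/0.2819 = 7.318 m/s. Fr₁ = V₁/√(g·y₁) = 7.318/√(9.81×0.2819) = 4.401.
Bélanger equation: y₂/y₁ = ½[√(1 + 8Fr₁²) − 1] = ½[√155.93 − 1] = 5.744.
y₂ = 5.744 × 0.2819 = 1.619 m.

y₂ = 1.619 m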